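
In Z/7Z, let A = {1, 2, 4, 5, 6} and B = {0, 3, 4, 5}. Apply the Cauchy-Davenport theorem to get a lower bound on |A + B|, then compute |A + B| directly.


Cauchy-Davenport: |A + B| ≥ min(p, |A| + |B| - 1) for A, B nonempty in Z/pZ.
|A| = 5, |B| = 4, p = 7.
CD lower bound = min(7, 5 + 4 - 1) = min(7, 8) = 7.
Compute A + B mod 7 directly:
a = 1: 1+0=1, 1+3=4, 1+4=5, 1+5=6
a = 2: 2+0=2, 2+3=5, 2+4=6, 2+5=0
a = 4: 4+0=4, 4+3=0, 4+4=1, 4+5=2
a = 5: 5+0=5, 5+3=1, 5+4=2, 5+5=3
a = 6: 6+0=6, 6+3=2, 6+4=3, 6+5=4
A + B = {0, 1, 2, 3, 4, 5, 6}, so |A + B| = 7.
Verify: 7 ≥ 7? Yes ✓.

CD lower bound = 7, actual |A + B| = 7.


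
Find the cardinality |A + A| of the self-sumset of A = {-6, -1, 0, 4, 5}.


A + A = {a + a' : a, a' ∈ A}; |A| = 5.
General bounds: 2|A| - 1 ≤ |A + A| ≤ |A|(|A|+1)/2, i.e. 9 ≤ |A + A| ≤ 15.
Lower bound 2|A|-1 is attained iff A is an arithmetic progression.
Enumerate sums a + a' for a ≤ a' (symmetric, so this suffices):
a = -6: -6+-6=-12, -6+-1=-7, -6+0=-6, -6+4=-2, -6+5=-1
a = -1: -1+-1=-2, -1+0=-1, -1+4=3, -1+5=4
a = 0: 0+0=0, 0+4=4, 0+5=5
a = 4: 4+4=8, 4+5=9
a = 5: 5+5=10
Distinct sums: {-12, -7, -6, -2, -1, 0, 3, 4, 5, 8, 9, 10}
|A + A| = 12

|A + A| = 12


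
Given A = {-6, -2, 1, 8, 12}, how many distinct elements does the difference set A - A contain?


A - A = {a - a' : a, a' ∈ A}; |A| = 5.
Bounds: 2|A|-1 ≤ |A - A| ≤ |A|² - |A| + 1, i.e. 9 ≤ |A - A| ≤ 21.
Note: 0 ∈ A - A always (from a - a). The set is symmetric: if d ∈ A - A then -d ∈ A - A.
Enumerate nonzero differences d = a - a' with a > a' (then include -d):
Positive differences: {3, 4, 7, 10, 11, 14, 18}
Full difference set: {0} ∪ (positive diffs) ∪ (negative diffs).
|A - A| = 1 + 2·7 = 15 (matches direct enumeration: 15).

|A - A| = 15


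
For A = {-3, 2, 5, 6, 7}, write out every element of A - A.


A - A = {a - a' : a, a' ∈ A}.
Compute a - a' for each ordered pair (a, a'):
a = -3: -3--3=0, -3-2=-5, -3-5=-8, -3-6=-9, -3-7=-10
a = 2: 2--3=5, 2-2=0, 2-5=-3, 2-6=-4, 2-7=-5
a = 5: 5--3=8, 5-2=3, 5-5=0, 5-6=-1, 5-7=-2
a = 6: 6--3=9, 6-2=4, 6-5=1, 6-6=0, 6-7=-1
a = 7: 7--3=10, 7-2=5, 7-5=2, 7-6=1, 7-7=0
Collecting distinct values (and noting 0 appears from a-a):
A - A = {-10, -9, -8, -5, -4, -3, -2, -1, 0, 1, 2, 3, 4, 5, 8, 9, 10}
|A - A| = 17

A - A = {-10, -9, -8, -5, -4, -3, -2, -1, 0, 1, 2, 3, 4, 5, 8, 9, 10}


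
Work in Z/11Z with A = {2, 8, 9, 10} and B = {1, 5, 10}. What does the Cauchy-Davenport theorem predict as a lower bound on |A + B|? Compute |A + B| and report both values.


Cauchy-Davenport: |A + B| ≥ min(p, |A| + |B| - 1) for A, B nonempty in Z/pZ.
|A| = 4, |B| = 3, p = 11.
CD lower bound = min(11, 4 + 3 - 1) = min(11, 6) = 6.
Compute A + B mod 11 directly:
a = 2: 2+1=3, 2+5=7, 2+10=1
a = 8: 8+1=9, 8+5=2, 8+10=7
a = 9: 9+1=10, 9+5=3, 9+10=8
a = 10: 10+1=0, 10+5=4, 10+10=9
A + B = {0, 1, 2, 3, 4, 7, 8, 9, 10}, so |A + B| = 9.
Verify: 9 ≥ 6? Yes ✓.

CD lower bound = 6, actual |A + B| = 9.


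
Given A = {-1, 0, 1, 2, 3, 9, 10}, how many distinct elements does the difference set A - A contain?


A - A = {a - a' : a, a' ∈ A}; |A| = 7.
Bounds: 2|A|-1 ≤ |A - A| ≤ |A|² - |A| + 1, i.e. 13 ≤ |A - A| ≤ 43.
Note: 0 ∈ A - A always (from a - a). The set is symmetric: if d ∈ A - A then -d ∈ A - A.
Enumerate nonzero differences d = a - a' with a > a' (then include -d):
Positive differences: {1, 2, 3, 4, 6, 7, 8, 9, 10, 11}
Full difference set: {0} ∪ (positive diffs) ∪ (negative diffs).
|A - A| = 1 + 2·10 = 21 (matches direct enumeration: 21).

|A - A| = 21


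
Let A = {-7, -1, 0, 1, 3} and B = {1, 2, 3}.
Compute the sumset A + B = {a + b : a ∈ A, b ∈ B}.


A + B = {a + b : a ∈ A, b ∈ B}.
Enumerate all |A|·|B| = 5·3 = 15 pairs (a, b) and collect distinct sums.
a = -7: -7+1=-6, -7+2=-5, -7+3=-4
a = -1: -1+1=0, -1+2=1, -1+3=2
a = 0: 0+1=1, 0+2=2, 0+3=3
a = 1: 1+1=2, 1+2=3, 1+3=4
a = 3: 3+1=4, 3+2=5, 3+3=6
Collecting distinct sums: A + B = {-6, -5, -4, 0, 1, 2, 3, 4, 5, 6}
|A + B| = 10

A + B = {-6, -5, -4, 0, 1, 2, 3, 4, 5, 6}


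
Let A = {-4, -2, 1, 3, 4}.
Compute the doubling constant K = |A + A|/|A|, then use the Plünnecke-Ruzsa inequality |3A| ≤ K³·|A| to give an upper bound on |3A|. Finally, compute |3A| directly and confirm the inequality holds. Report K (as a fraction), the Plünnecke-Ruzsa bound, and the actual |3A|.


|A| = 5.
Step 1: Compute A + A by enumerating all 25 pairs.
A + A = {-8, -6, -4, -3, -1, 0, 1, 2, 4, 5, 6, 7, 8}, so |A + A| = 13.
Step 2: Doubling constant K = |A + A|/|A| = 13/5 = 13/5 ≈ 2.6000.
Step 3: Plünnecke-Ruzsa gives |3A| ≤ K³·|A| = (2.6000)³ · 5 ≈ 87.8800.
Step 4: Compute 3A = A + A + A directly by enumerating all triples (a,b,c) ∈ A³; |3A| = 23.
Step 5: Check 23 ≤ 87.8800? Yes ✓.

K = 13/5, Plünnecke-Ruzsa bound K³|A| ≈ 87.8800, |3A| = 23, inequality holds.


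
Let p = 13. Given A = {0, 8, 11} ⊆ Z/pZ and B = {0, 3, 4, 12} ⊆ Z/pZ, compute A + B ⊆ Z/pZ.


Work in Z/13Z: reduce every sum a + b modulo 13.
Enumerate all 12 pairs:
a = 0: 0+0=0, 0+3=3, 0+4=4, 0+12=12
a = 8: 8+0=8, 8+3=11, 8+4=12, 8+12=7
a = 11: 11+0=11, 11+3=1, 11+4=2, 11+12=10
Distinct residues collected: {0, 1, 2, 3, 4, 7, 8, 10, 11, 12}
|A + B| = 10 (out of 13 total residues).

A + B = {0, 1, 2, 3, 4, 7, 8, 10, 11, 12}


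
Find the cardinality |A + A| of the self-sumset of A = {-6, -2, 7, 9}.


A + A = {a + a' : a, a' ∈ A}; |A| = 4.
General bounds: 2|A| - 1 ≤ |A + A| ≤ |A|(|A|+1)/2, i.e. 7 ≤ |A + A| ≤ 10.
Lower bound 2|A|-1 is attained iff A is an arithmetic progression.
Enumerate sums a + a' for a ≤ a' (symmetric, so this suffices):
a = -6: -6+-6=-12, -6+-2=-8, -6+7=1, -6+9=3
a = -2: -2+-2=-4, -2+7=5, -2+9=7
a = 7: 7+7=14, 7+9=16
a = 9: 9+9=18
Distinct sums: {-12, -8, -4, 1, 3, 5, 7, 14, 16, 18}
|A + A| = 10

|A + A| = 10


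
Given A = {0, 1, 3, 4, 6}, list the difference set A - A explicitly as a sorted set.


A - A = {a - a' : a, a' ∈ A}.
Compute a - a' for each ordered pair (a, a'):
a = 0: 0-0=0, 0-1=-1, 0-3=-3, 0-4=-4, 0-6=-6
a = 1: 1-0=1, 1-1=0, 1-3=-2, 1-4=-3, 1-6=-5
a = 3: 3-0=3, 3-1=2, 3-3=0, 3-4=-1, 3-6=-3
a = 4: 4-0=4, 4-1=3, 4-3=1, 4-4=0, 4-6=-2
a = 6: 6-0=6, 6-1=5, 6-3=3, 6-4=2, 6-6=0
Collecting distinct values (and noting 0 appears from a-a):
A - A = {-6, -5, -4, -3, -2, -1, 0, 1, 2, 3, 4, 5, 6}
|A - A| = 13

A - A = {-6, -5, -4, -3, -2, -1, 0, 1, 2, 3, 4, 5, 6}


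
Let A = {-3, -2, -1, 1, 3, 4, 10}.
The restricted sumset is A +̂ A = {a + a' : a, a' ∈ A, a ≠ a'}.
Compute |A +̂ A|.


Restricted sumset: A +̂ A = {a + a' : a ∈ A, a' ∈ A, a ≠ a'}.
Equivalently, take A + A and drop any sum 2a that is achievable ONLY as a + a for a ∈ A (i.e. sums representable only with equal summands).
Enumerate pairs (a, a') with a < a' (symmetric, so each unordered pair gives one sum; this covers all a ≠ a'):
  -3 + -2 = -5
  -3 + -1 = -4
  -3 + 1 = -2
  -3 + 3 = 0
  -3 + 4 = 1
  -3 + 10 = 7
  -2 + -1 = -3
  -2 + 1 = -1
  -2 + 3 = 1
  -2 + 4 = 2
  -2 + 10 = 8
  -1 + 1 = 0
  -1 + 3 = 2
  -1 + 4 = 3
  -1 + 10 = 9
  1 + 3 = 4
  1 + 4 = 5
  1 + 10 = 11
  3 + 4 = 7
  3 + 10 = 13
  4 + 10 = 14
Collected distinct sums: {-5, -4, -3, -2, -1, 0, 1, 2, 3, 4, 5, 7, 8, 9, 11, 13, 14}
|A +̂ A| = 17
(Reference bound: |A +̂ A| ≥ 2|A| - 3 for |A| ≥ 2, with |A| = 7 giving ≥ 11.)

|A +̂ A| = 17


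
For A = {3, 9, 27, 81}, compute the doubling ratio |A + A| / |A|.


|A| = 4.
Compute A + A by enumerating all 16 pairs.
A + A = {6, 12, 18, 30, 36, 54, 84, 90, 108, 162}, so |A + A| = 10.
K = |A + A| / |A| = 10/4 = 5/2 ≈ 2.5000.
Reference: AP of size 4 gives K = 7/4 ≈ 1.7500; a fully generic set of size 4 gives K ≈ 2.5000.

|A| = 4, |A + A| = 10, K = 10/4 = 5/2.


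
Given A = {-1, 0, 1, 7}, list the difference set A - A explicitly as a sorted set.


A - A = {a - a' : a, a' ∈ A}.
Compute a - a' for each ordered pair (a, a'):
a = -1: -1--1=0, -1-0=-1, -1-1=-2, -1-7=-8
a = 0: 0--1=1, 0-0=0, 0-1=-1, 0-7=-7
a = 1: 1--1=2, 1-0=1, 1-1=0, 1-7=-6
a = 7: 7--1=8, 7-0=7, 7-1=6, 7-7=0
Collecting distinct values (and noting 0 appears from a-a):
A - A = {-8, -7, -6, -2, -1, 0, 1, 2, 6, 7, 8}
|A - A| = 11

A - A = {-8, -7, -6, -2, -1, 0, 1, 2, 6, 7, 8}


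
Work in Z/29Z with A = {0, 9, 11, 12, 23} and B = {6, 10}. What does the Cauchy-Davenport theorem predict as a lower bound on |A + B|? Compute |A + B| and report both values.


Cauchy-Davenport: |A + B| ≥ min(p, |A| + |B| - 1) for A, B nonempty in Z/pZ.
|A| = 5, |B| = 2, p = 29.
CD lower bound = min(29, 5 + 2 - 1) = min(29, 6) = 6.
Compute A + B mod 29 directly:
a = 0: 0+6=6, 0+10=10
a = 9: 9+6=15, 9+10=19
a = 11: 11+6=17, 11+10=21
a = 12: 12+6=18, 12+10=22
a = 23: 23+6=0, 23+10=4
A + B = {0, 4, 6, 10, 15, 17, 18, 19, 21, 22}, so |A + B| = 10.
Verify: 10 ≥ 6? Yes ✓.

CD lower bound = 6, actual |A + B| = 10.


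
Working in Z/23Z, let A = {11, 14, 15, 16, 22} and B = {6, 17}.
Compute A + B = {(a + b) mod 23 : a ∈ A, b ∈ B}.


Work in Z/23Z: reduce every sum a + b modulo 23.
Enumerate all 10 pairs:
a = 11: 11+6=17, 11+17=5
a = 14: 14+6=20, 14+17=8
a = 15: 15+6=21, 15+17=9
a = 16: 16+6=22, 16+17=10
a = 22: 22+6=5, 22+17=16
Distinct residues collected: {5, 8, 9, 10, 16, 17, 20, 21, 22}
|A + B| = 9 (out of 23 total residues).

A + B = {5, 8, 9, 10, 16, 17, 20, 21, 22}


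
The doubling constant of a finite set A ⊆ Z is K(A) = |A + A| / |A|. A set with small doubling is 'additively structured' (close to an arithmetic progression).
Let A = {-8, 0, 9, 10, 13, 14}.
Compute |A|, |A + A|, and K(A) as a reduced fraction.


|A| = 6.
Compute A + A by enumerating all 36 pairs.
A + A = {-16, -8, 0, 1, 2, 5, 6, 9, 10, 13, 14, 18, 19, 20, 22, 23, 24, 26, 27, 28}, so |A + A| = 20.
K = |A + A| / |A| = 20/6 = 10/3 ≈ 3.3333.
Reference: AP of size 6 gives K = 11/6 ≈ 1.8333; a fully generic set of size 6 gives K ≈ 3.5000.

|A| = 6, |A + A| = 20, K = 20/6 = 10/3.


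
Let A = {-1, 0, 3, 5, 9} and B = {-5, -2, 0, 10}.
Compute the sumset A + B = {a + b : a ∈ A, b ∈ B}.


A + B = {a + b : a ∈ A, b ∈ B}.
Enumerate all |A|·|B| = 5·4 = 20 pairs (a, b) and collect distinct sums.
a = -1: -1+-5=-6, -1+-2=-3, -1+0=-1, -1+10=9
a = 0: 0+-5=-5, 0+-2=-2, 0+0=0, 0+10=10
a = 3: 3+-5=-2, 3+-2=1, 3+0=3, 3+10=13
a = 5: 5+-5=0, 5+-2=3, 5+0=5, 5+10=15
a = 9: 9+-5=4, 9+-2=7, 9+0=9, 9+10=19
Collecting distinct sums: A + B = {-6, -5, -3, -2, -1, 0, 1, 3, 4, 5, 7, 9, 10, 13, 15, 19}
|A + B| = 16

A + B = {-6, -5, -3, -2, -1, 0, 1, 3, 4, 5, 7, 9, 10, 13, 15, 19}


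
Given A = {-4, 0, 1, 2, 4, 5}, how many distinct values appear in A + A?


A + A = {a + a' : a, a' ∈ A}; |A| = 6.
General bounds: 2|A| - 1 ≤ |A + A| ≤ |A|(|A|+1)/2, i.e. 11 ≤ |A + A| ≤ 21.
Lower bound 2|A|-1 is attained iff A is an arithmetic progression.
Enumerate sums a + a' for a ≤ a' (symmetric, so this suffices):
a = -4: -4+-4=-8, -4+0=-4, -4+1=-3, -4+2=-2, -4+4=0, -4+5=1
a = 0: 0+0=0, 0+1=1, 0+2=2, 0+4=4, 0+5=5
a = 1: 1+1=2, 1+2=3, 1+4=5, 1+5=6
a = 2: 2+2=4, 2+4=6, 2+5=7
a = 4: 4+4=8, 4+5=9
a = 5: 5+5=10
Distinct sums: {-8, -4, -3, -2, 0, 1, 2, 3, 4, 5, 6, 7, 8, 9, 10}
|A + A| = 15

|A + A| = 15


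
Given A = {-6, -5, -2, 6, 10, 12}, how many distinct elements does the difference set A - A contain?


A - A = {a - a' : a, a' ∈ A}; |A| = 6.
Bounds: 2|A|-1 ≤ |A - A| ≤ |A|² - |A| + 1, i.e. 11 ≤ |A - A| ≤ 31.
Note: 0 ∈ A - A always (from a - a). The set is symmetric: if d ∈ A - A then -d ∈ A - A.
Enumerate nonzero differences d = a - a' with a > a' (then include -d):
Positive differences: {1, 2, 3, 4, 6, 8, 11, 12, 14, 15, 16, 17, 18}
Full difference set: {0} ∪ (positive diffs) ∪ (negative diffs).
|A - A| = 1 + 2·13 = 27 (matches direct enumeration: 27).

|A - A| = 27


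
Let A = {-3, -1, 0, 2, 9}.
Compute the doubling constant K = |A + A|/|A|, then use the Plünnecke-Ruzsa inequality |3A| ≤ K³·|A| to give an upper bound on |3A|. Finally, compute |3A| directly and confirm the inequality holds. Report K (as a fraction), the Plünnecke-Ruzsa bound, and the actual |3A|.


|A| = 5.
Step 1: Compute A + A by enumerating all 25 pairs.
A + A = {-6, -4, -3, -2, -1, 0, 1, 2, 4, 6, 8, 9, 11, 18}, so |A + A| = 14.
Step 2: Doubling constant K = |A + A|/|A| = 14/5 = 14/5 ≈ 2.8000.
Step 3: Plünnecke-Ruzsa gives |3A| ≤ K³·|A| = (2.8000)³ · 5 ≈ 109.7600.
Step 4: Compute 3A = A + A + A directly by enumerating all triples (a,b,c) ∈ A³; |3A| = 26.
Step 5: Check 26 ≤ 109.7600? Yes ✓.

K = 14/5, Plünnecke-Ruzsa bound K³|A| ≈ 109.7600, |3A| = 26, inequality holds.


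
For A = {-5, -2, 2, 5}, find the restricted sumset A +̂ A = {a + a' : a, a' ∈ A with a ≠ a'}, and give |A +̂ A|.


Restricted sumset: A +̂ A = {a + a' : a ∈ A, a' ∈ A, a ≠ a'}.
Equivalently, take A + A and drop any sum 2a that is achievable ONLY as a + a for a ∈ A (i.e. sums representable only with equal summands).
Enumerate pairs (a, a') with a < a' (symmetric, so each unordered pair gives one sum; this covers all a ≠ a'):
  -5 + -2 = -7
  -5 + 2 = -3
  -5 + 5 = 0
  -2 + 2 = 0
  -2 + 5 = 3
  2 + 5 = 7
Collected distinct sums: {-7, -3, 0, 3, 7}
|A +̂ A| = 5
(Reference bound: |A +̂ A| ≥ 2|A| - 3 for |A| ≥ 2, with |A| = 4 giving ≥ 5.)

|A +̂ A| = 5


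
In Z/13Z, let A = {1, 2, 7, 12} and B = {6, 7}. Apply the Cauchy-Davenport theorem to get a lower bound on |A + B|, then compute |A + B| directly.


Cauchy-Davenport: |A + B| ≥ min(p, |A| + |B| - 1) for A, B nonempty in Z/pZ.
|A| = 4, |B| = 2, p = 13.
CD lower bound = min(13, 4 + 2 - 1) = min(13, 5) = 5.
Compute A + B mod 13 directly:
a = 1: 1+6=7, 1+7=8
a = 2: 2+6=8, 2+7=9
a = 7: 7+6=0, 7+7=1
a = 12: 12+6=5, 12+7=6
A + B = {0, 1, 5, 6, 7, 8, 9}, so |A + B| = 7.
Verify: 7 ≥ 5? Yes ✓.

CD lower bound = 5, actual |A + B| = 7.


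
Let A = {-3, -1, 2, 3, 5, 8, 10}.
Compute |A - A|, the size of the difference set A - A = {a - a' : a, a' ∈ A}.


A - A = {a - a' : a, a' ∈ A}; |A| = 7.
Bounds: 2|A|-1 ≤ |A - A| ≤ |A|² - |A| + 1, i.e. 13 ≤ |A - A| ≤ 43.
Note: 0 ∈ A - A always (from a - a). The set is symmetric: if d ∈ A - A then -d ∈ A - A.
Enumerate nonzero differences d = a - a' with a > a' (then include -d):
Positive differences: {1, 2, 3, 4, 5, 6, 7, 8, 9, 11, 13}
Full difference set: {0} ∪ (positive diffs) ∪ (negative diffs).
|A - A| = 1 + 2·11 = 23 (matches direct enumeration: 23).

|A - A| = 23


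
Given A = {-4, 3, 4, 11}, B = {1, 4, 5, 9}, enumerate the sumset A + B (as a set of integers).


A + B = {a + b : a ∈ A, b ∈ B}.
Enumerate all |A|·|B| = 4·4 = 16 pairs (a, b) and collect distinct sums.
a = -4: -4+1=-3, -4+4=0, -4+5=1, -4+9=5
a = 3: 3+1=4, 3+4=7, 3+5=8, 3+9=12
a = 4: 4+1=5, 4+4=8, 4+5=9, 4+9=13
a = 11: 11+1=12, 11+4=15, 11+5=16, 11+9=20
Collecting distinct sums: A + B = {-3, 0, 1, 4, 5, 7, 8, 9, 12, 13, 15, 16, 20}
|A + B| = 13

A + B = {-3, 0, 1, 4, 5, 7, 8, 9, 12, 13, 15, 16, 20}


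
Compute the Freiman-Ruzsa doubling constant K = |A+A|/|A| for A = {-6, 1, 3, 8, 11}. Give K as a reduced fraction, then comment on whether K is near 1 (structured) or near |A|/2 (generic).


|A| = 5.
Compute A + A by enumerating all 25 pairs.
A + A = {-12, -5, -3, 2, 4, 5, 6, 9, 11, 12, 14, 16, 19, 22}, so |A + A| = 14.
K = |A + A| / |A| = 14/5 (already in lowest terms) ≈ 2.8000.
Reference: AP of size 5 gives K = 9/5 ≈ 1.8000; a fully generic set of size 5 gives K ≈ 3.0000.

|A| = 5, |A + A| = 14, K = 14/5.


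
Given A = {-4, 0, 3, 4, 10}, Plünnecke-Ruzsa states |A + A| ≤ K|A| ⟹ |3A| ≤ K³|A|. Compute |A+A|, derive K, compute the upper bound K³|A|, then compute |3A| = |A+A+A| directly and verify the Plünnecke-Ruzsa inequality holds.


|A| = 5.
Step 1: Compute A + A by enumerating all 25 pairs.
A + A = {-8, -4, -1, 0, 3, 4, 6, 7, 8, 10, 13, 14, 20}, so |A + A| = 13.
Step 2: Doubling constant K = |A + A|/|A| = 13/5 = 13/5 ≈ 2.6000.
Step 3: Plünnecke-Ruzsa gives |3A| ≤ K³·|A| = (2.6000)³ · 5 ≈ 87.8800.
Step 4: Compute 3A = A + A + A directly by enumerating all triples (a,b,c) ∈ A³; |3A| = 25.
Step 5: Check 25 ≤ 87.8800? Yes ✓.

K = 13/5, Plünnecke-Ruzsa bound K³|A| ≈ 87.8800, |3A| = 25, inequality holds.


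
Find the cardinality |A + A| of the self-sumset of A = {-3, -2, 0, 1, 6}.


A + A = {a + a' : a, a' ∈ A}; |A| = 5.
General bounds: 2|A| - 1 ≤ |A + A| ≤ |A|(|A|+1)/2, i.e. 9 ≤ |A + A| ≤ 15.
Lower bound 2|A|-1 is attained iff A is an arithmetic progression.
Enumerate sums a + a' for a ≤ a' (symmetric, so this suffices):
a = -3: -3+-3=-6, -3+-2=-5, -3+0=-3, -3+1=-2, -3+6=3
a = -2: -2+-2=-4, -2+0=-2, -2+1=-1, -2+6=4
a = 0: 0+0=0, 0+1=1, 0+6=6
a = 1: 1+1=2, 1+6=7
a = 6: 6+6=12
Distinct sums: {-6, -5, -4, -3, -2, -1, 0, 1, 2, 3, 4, 6, 7, 12}
|A + A| = 14

|A + A| = 14


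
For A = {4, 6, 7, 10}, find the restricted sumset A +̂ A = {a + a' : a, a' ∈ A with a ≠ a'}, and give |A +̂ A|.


Restricted sumset: A +̂ A = {a + a' : a ∈ A, a' ∈ A, a ≠ a'}.
Equivalently, take A + A and drop any sum 2a that is achievable ONLY as a + a for a ∈ A (i.e. sums representable only with equal summands).
Enumerate pairs (a, a') with a < a' (symmetric, so each unordered pair gives one sum; this covers all a ≠ a'):
  4 + 6 = 10
  4 + 7 = 11
  4 + 10 = 14
  6 + 7 = 13
  6 + 10 = 16
  7 + 10 = 17
Collected distinct sums: {10, 11, 13, 14, 16, 17}
|A +̂ A| = 6
(Reference bound: |A +̂ A| ≥ 2|A| - 3 for |A| ≥ 2, with |A| = 4 giving ≥ 5.)

|A +̂ A| = 6


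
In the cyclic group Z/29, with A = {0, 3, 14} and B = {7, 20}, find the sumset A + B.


Work in Z/29Z: reduce every sum a + b modulo 29.
Enumerate all 6 pairs:
a = 0: 0+7=7, 0+20=20
a = 3: 3+7=10, 3+20=23
a = 14: 14+7=21, 14+20=5
Distinct residues collected: {5, 7, 10, 20, 21, 23}
|A + B| = 6 (out of 29 total residues).

A + B = {5, 7, 10, 20, 21, 23}


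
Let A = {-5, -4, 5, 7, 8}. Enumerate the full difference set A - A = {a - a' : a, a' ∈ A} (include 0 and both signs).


A - A = {a - a' : a, a' ∈ A}.
Compute a - a' for each ordered pair (a, a'):
a = -5: -5--5=0, -5--4=-1, -5-5=-10, -5-7=-12, -5-8=-13
a = -4: -4--5=1, -4--4=0, -4-5=-9, -4-7=-11, -4-8=-12
a = 5: 5--5=10, 5--4=9, 5-5=0, 5-7=-2, 5-8=-3
a = 7: 7--5=12, 7--4=11, 7-5=2, 7-7=0, 7-8=-1
a = 8: 8--5=13, 8--4=12, 8-5=3, 8-7=1, 8-8=0
Collecting distinct values (and noting 0 appears from a-a):
A - A = {-13, -12, -11, -10, -9, -3, -2, -1, 0, 1, 2, 3, 9, 10, 11, 12, 13}
|A - A| = 17

A - A = {-13, -12, -11, -10, -9, -3, -2, -1, 0, 1, 2, 3, 9, 10, 11, 12, 13}


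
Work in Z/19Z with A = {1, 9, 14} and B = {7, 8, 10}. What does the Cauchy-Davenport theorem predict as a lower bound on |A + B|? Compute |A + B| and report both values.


Cauchy-Davenport: |A + B| ≥ min(p, |A| + |B| - 1) for A, B nonempty in Z/pZ.
|A| = 3, |B| = 3, p = 19.
CD lower bound = min(19, 3 + 3 - 1) = min(19, 5) = 5.
Compute A + B mod 19 directly:
a = 1: 1+7=8, 1+8=9, 1+10=11
a = 9: 9+7=16, 9+8=17, 9+10=0
a = 14: 14+7=2, 14+8=3, 14+10=5
A + B = {0, 2, 3, 5, 8, 9, 11, 16, 17}, so |A + B| = 9.
Verify: 9 ≥ 5? Yes ✓.

CD lower bound = 5, actual |A + B| = 9.


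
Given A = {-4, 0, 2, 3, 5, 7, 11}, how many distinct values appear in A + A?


A + A = {a + a' : a, a' ∈ A}; |A| = 7.
General bounds: 2|A| - 1 ≤ |A + A| ≤ |A|(|A|+1)/2, i.e. 13 ≤ |A + A| ≤ 28.
Lower bound 2|A|-1 is attained iff A is an arithmetic progression.
Enumerate sums a + a' for a ≤ a' (symmetric, so this suffices):
a = -4: -4+-4=-8, -4+0=-4, -4+2=-2, -4+3=-1, -4+5=1, -4+7=3, -4+11=7
a = 0: 0+0=0, 0+2=2, 0+3=3, 0+5=5, 0+7=7, 0+11=11
a = 2: 2+2=4, 2+3=5, 2+5=7, 2+7=9, 2+11=13
a = 3: 3+3=6, 3+5=8, 3+7=10, 3+11=14
a = 5: 5+5=10, 5+7=12, 5+11=16
a = 7: 7+7=14, 7+11=18
a = 11: 11+11=22
Distinct sums: {-8, -4, -2, -1, 0, 1, 2, 3, 4, 5, 6, 7, 8, 9, 10, 11, 12, 13, 14, 16, 18, 22}
|A + A| = 22

|A + A| = 22


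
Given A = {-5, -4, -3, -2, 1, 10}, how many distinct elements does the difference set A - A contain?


A - A = {a - a' : a, a' ∈ A}; |A| = 6.
Bounds: 2|A|-1 ≤ |A - A| ≤ |A|² - |A| + 1, i.e. 11 ≤ |A - A| ≤ 31.
Note: 0 ∈ A - A always (from a - a). The set is symmetric: if d ∈ A - A then -d ∈ A - A.
Enumerate nonzero differences d = a - a' with a > a' (then include -d):
Positive differences: {1, 2, 3, 4, 5, 6, 9, 12, 13, 14, 15}
Full difference set: {0} ∪ (positive diffs) ∪ (negative diffs).
|A - A| = 1 + 2·11 = 23 (matches direct enumeration: 23).

|A - A| = 23


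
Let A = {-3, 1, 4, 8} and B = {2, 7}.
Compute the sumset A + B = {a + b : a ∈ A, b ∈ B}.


A + B = {a + b : a ∈ A, b ∈ B}.
Enumerate all |A|·|B| = 4·2 = 8 pairs (a, b) and collect distinct sums.
a = -3: -3+2=-1, -3+7=4
a = 1: 1+2=3, 1+7=8
a = 4: 4+2=6, 4+7=11
a = 8: 8+2=10, 8+7=15
Collecting distinct sums: A + B = {-1, 3, 4, 6, 8, 10, 11, 15}
|A + B| = 8

A + B = {-1, 3, 4, 6, 8, 10, 11, 15}


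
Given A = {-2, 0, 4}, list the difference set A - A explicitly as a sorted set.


A - A = {a - a' : a, a' ∈ A}.
Compute a - a' for each ordered pair (a, a'):
a = -2: -2--2=0, -2-0=-2, -2-4=-6
a = 0: 0--2=2, 0-0=0, 0-4=-4
a = 4: 4--2=6, 4-0=4, 4-4=0
Collecting distinct values (and noting 0 appears from a-a):
A - A = {-6, -4, -2, 0, 2, 4, 6}
|A - A| = 7

A - A = {-6, -4, -2, 0, 2, 4, 6}


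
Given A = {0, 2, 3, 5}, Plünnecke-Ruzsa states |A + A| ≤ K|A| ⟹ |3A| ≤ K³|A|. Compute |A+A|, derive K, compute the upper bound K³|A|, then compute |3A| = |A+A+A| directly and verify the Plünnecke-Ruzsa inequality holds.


|A| = 4.
Step 1: Compute A + A by enumerating all 16 pairs.
A + A = {0, 2, 3, 4, 5, 6, 7, 8, 10}, so |A + A| = 9.
Step 2: Doubling constant K = |A + A|/|A| = 9/4 = 9/4 ≈ 2.2500.
Step 3: Plünnecke-Ruzsa gives |3A| ≤ K³·|A| = (2.2500)³ · 4 ≈ 45.5625.
Step 4: Compute 3A = A + A + A directly by enumerating all triples (a,b,c) ∈ A³; |3A| = 14.
Step 5: Check 14 ≤ 45.5625? Yes ✓.

K = 9/4, Plünnecke-Ruzsa bound K³|A| ≈ 45.5625, |3A| = 14, inequality holds.


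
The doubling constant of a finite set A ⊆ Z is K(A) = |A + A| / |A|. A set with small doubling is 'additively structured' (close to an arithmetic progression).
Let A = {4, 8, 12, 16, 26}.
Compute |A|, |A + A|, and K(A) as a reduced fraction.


|A| = 5.
Compute A + A by enumerating all 25 pairs.
A + A = {8, 12, 16, 20, 24, 28, 30, 32, 34, 38, 42, 52}, so |A + A| = 12.
K = |A + A| / |A| = 12/5 (already in lowest terms) ≈ 2.4000.
Reference: AP of size 5 gives K = 9/5 ≈ 1.8000; a fully generic set of size 5 gives K ≈ 3.0000.

|A| = 5, |A + A| = 12, K = 12/5.


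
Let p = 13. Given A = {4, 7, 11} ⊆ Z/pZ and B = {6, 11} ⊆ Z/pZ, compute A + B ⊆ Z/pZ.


Work in Z/13Z: reduce every sum a + b modulo 13.
Enumerate all 6 pairs:
a = 4: 4+6=10, 4+11=2
a = 7: 7+6=0, 7+11=5
a = 11: 11+6=4, 11+11=9
Distinct residues collected: {0, 2, 4, 5, 9, 10}
|A + B| = 6 (out of 13 total residues).

A + B = {0, 2, 4, 5, 9, 10}


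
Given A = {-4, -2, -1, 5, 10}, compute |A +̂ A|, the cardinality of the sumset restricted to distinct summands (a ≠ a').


Restricted sumset: A +̂ A = {a + a' : a ∈ A, a' ∈ A, a ≠ a'}.
Equivalently, take A + A and drop any sum 2a that is achievable ONLY as a + a for a ∈ A (i.e. sums representable only with equal summands).
Enumerate pairs (a, a') with a < a' (symmetric, so each unordered pair gives one sum; this covers all a ≠ a'):
  -4 + -2 = -6
  -4 + -1 = -5
  -4 + 5 = 1
  -4 + 10 = 6
  -2 + -1 = -3
  -2 + 5 = 3
  -2 + 10 = 8
  -1 + 5 = 4
  -1 + 10 = 9
  5 + 10 = 15
Collected distinct sums: {-6, -5, -3, 1, 3, 4, 6, 8, 9, 15}
|A +̂ A| = 10
(Reference bound: |A +̂ A| ≥ 2|A| - 3 for |A| ≥ 2, with |A| = 5 giving ≥ 7.)

|A +̂ A| = 10


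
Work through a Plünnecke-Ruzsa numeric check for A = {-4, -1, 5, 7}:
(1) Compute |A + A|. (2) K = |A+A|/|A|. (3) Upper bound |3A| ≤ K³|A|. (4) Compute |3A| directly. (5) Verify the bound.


|A| = 4.
Step 1: Compute A + A by enumerating all 16 pairs.
A + A = {-8, -5, -2, 1, 3, 4, 6, 10, 12, 14}, so |A + A| = 10.
Step 2: Doubling constant K = |A + A|/|A| = 10/4 = 10/4 ≈ 2.5000.
Step 3: Plünnecke-Ruzsa gives |3A| ≤ K³·|A| = (2.5000)³ · 4 ≈ 62.5000.
Step 4: Compute 3A = A + A + A directly by enumerating all triples (a,b,c) ∈ A³; |3A| = 19.
Step 5: Check 19 ≤ 62.5000? Yes ✓.

K = 10/4, Plünnecke-Ruzsa bound K³|A| ≈ 62.5000, |3A| = 19, inequality holds.


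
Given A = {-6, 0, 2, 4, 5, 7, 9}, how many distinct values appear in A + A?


A + A = {a + a' : a, a' ∈ A}; |A| = 7.
General bounds: 2|A| - 1 ≤ |A + A| ≤ |A|(|A|+1)/2, i.e. 13 ≤ |A + A| ≤ 28.
Lower bound 2|A|-1 is attained iff A is an arithmetic progression.
Enumerate sums a + a' for a ≤ a' (symmetric, so this suffices):
a = -6: -6+-6=-12, -6+0=-6, -6+2=-4, -6+4=-2, -6+5=-1, -6+7=1, -6+9=3
a = 0: 0+0=0, 0+2=2, 0+4=4, 0+5=5, 0+7=7, 0+9=9
a = 2: 2+2=4, 2+4=6, 2+5=7, 2+7=9, 2+9=11
a = 4: 4+4=8, 4+5=9, 4+7=11, 4+9=13
a = 5: 5+5=10, 5+7=12, 5+9=14
a = 7: 7+7=14, 7+9=16
a = 9: 9+9=18
Distinct sums: {-12, -6, -4, -2, -1, 0, 1, 2, 3, 4, 5, 6, 7, 8, 9, 10, 11, 12, 13, 14, 16, 18}
|A + A| = 22

|A + A| = 22


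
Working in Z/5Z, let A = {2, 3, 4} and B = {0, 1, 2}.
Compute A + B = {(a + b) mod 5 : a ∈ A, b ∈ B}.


Work in Z/5Z: reduce every sum a + b modulo 5.
Enumerate all 9 pairs:
a = 2: 2+0=2, 2+1=3, 2+2=4
a = 3: 3+0=3, 3+1=4, 3+2=0
a = 4: 4+0=4, 4+1=0, 4+2=1
Distinct residues collected: {0, 1, 2, 3, 4}
|A + B| = 5 (out of 5 total residues).

A + B = {0, 1, 2, 3, 4}


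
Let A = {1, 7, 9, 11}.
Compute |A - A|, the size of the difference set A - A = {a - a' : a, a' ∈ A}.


A - A = {a - a' : a, a' ∈ A}; |A| = 4.
Bounds: 2|A|-1 ≤ |A - A| ≤ |A|² - |A| + 1, i.e. 7 ≤ |A - A| ≤ 13.
Note: 0 ∈ A - A always (from a - a). The set is symmetric: if d ∈ A - A then -d ∈ A - A.
Enumerate nonzero differences d = a - a' with a > a' (then include -d):
Positive differences: {2, 4, 6, 8, 10}
Full difference set: {0} ∪ (positive diffs) ∪ (negative diffs).
|A - A| = 1 + 2·5 = 11 (matches direct enumeration: 11).

|A - A| = 11


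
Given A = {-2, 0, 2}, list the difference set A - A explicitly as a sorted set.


A - A = {a - a' : a, a' ∈ A}.
Compute a - a' for each ordered pair (a, a'):
a = -2: -2--2=0, -2-0=-2, -2-2=-4
a = 0: 0--2=2, 0-0=0, 0-2=-2
a = 2: 2--2=4, 2-0=2, 2-2=0
Collecting distinct values (and noting 0 appears from a-a):
A - A = {-4, -2, 0, 2, 4}
|A - A| = 5

A - A = {-4, -2, 0, 2, 4}


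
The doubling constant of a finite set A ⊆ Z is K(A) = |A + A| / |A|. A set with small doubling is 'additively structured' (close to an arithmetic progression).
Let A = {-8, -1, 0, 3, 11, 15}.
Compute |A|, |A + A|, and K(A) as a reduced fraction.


|A| = 6.
Compute A + A by enumerating all 36 pairs.
A + A = {-16, -9, -8, -5, -2, -1, 0, 2, 3, 6, 7, 10, 11, 14, 15, 18, 22, 26, 30}, so |A + A| = 19.
K = |A + A| / |A| = 19/6 (already in lowest terms) ≈ 3.1667.
Reference: AP of size 6 gives K = 11/6 ≈ 1.8333; a fully generic set of size 6 gives K ≈ 3.5000.

|A| = 6, |A + A| = 19, K = 19/6.


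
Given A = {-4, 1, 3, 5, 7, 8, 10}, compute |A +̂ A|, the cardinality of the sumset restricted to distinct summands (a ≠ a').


Restricted sumset: A +̂ A = {a + a' : a ∈ A, a' ∈ A, a ≠ a'}.
Equivalently, take A + A and drop any sum 2a that is achievable ONLY as a + a for a ∈ A (i.e. sums representable only with equal summands).
Enumerate pairs (a, a') with a < a' (symmetric, so each unordered pair gives one sum; this covers all a ≠ a'):
  -4 + 1 = -3
  -4 + 3 = -1
  -4 + 5 = 1
  -4 + 7 = 3
  -4 + 8 = 4
  -4 + 10 = 6
  1 + 3 = 4
  1 + 5 = 6
  1 + 7 = 8
  1 + 8 = 9
  1 + 10 = 11
  3 + 5 = 8
  3 + 7 = 10
  3 + 8 = 11
  3 + 10 = 13
  5 + 7 = 12
  5 + 8 = 13
  5 + 10 = 15
  7 + 8 = 15
  7 + 10 = 17
  8 + 10 = 18
Collected distinct sums: {-3, -1, 1, 3, 4, 6, 8, 9, 10, 11, 12, 13, 15, 17, 18}
|A +̂ A| = 15
(Reference bound: |A +̂ A| ≥ 2|A| - 3 for |A| ≥ 2, with |A| = 7 giving ≥ 11.)

|A +̂ A| = 15


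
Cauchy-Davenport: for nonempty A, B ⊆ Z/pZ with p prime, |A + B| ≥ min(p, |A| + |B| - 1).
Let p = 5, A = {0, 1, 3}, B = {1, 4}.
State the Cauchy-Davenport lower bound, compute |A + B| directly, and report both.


Cauchy-Davenport: |A + B| ≥ min(p, |A| + |B| - 1) for A, B nonempty in Z/pZ.
|A| = 3, |B| = 2, p = 5.
CD lower bound = min(5, 3 + 2 - 1) = min(5, 4) = 4.
Compute A + B mod 5 directly:
a = 0: 0+1=1, 0+4=4
a = 1: 1+1=2, 1+4=0
a = 3: 3+1=4, 3+4=2
A + B = {0, 1, 2, 4}, so |A + B| = 4.
Verify: 4 ≥ 4? Yes ✓.

CD lower bound = 4, actual |A + B| = 4.


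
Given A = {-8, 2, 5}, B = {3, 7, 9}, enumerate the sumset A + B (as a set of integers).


A + B = {a + b : a ∈ A, b ∈ B}.
Enumerate all |A|·|B| = 3·3 = 9 pairs (a, b) and collect distinct sums.
a = -8: -8+3=-5, -8+7=-1, -8+9=1
a = 2: 2+3=5, 2+7=9, 2+9=11
a = 5: 5+3=8, 5+7=12, 5+9=14
Collecting distinct sums: A + B = {-5, -1, 1, 5, 8, 9, 11, 12, 14}
|A + B| = 9

A + B = {-5, -1, 1, 5, 8, 9, 11, 12, 14}


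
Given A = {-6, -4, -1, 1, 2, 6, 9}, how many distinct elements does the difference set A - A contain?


A - A = {a - a' : a, a' ∈ A}; |A| = 7.
Bounds: 2|A|-1 ≤ |A - A| ≤ |A|² - |A| + 1, i.e. 13 ≤ |A - A| ≤ 43.
Note: 0 ∈ A - A always (from a - a). The set is symmetric: if d ∈ A - A then -d ∈ A - A.
Enumerate nonzero differences d = a - a' with a > a' (then include -d):
Positive differences: {1, 2, 3, 4, 5, 6, 7, 8, 10, 12, 13, 15}
Full difference set: {0} ∪ (positive diffs) ∪ (negative diffs).
|A - A| = 1 + 2·12 = 25 (matches direct enumeration: 25).

|A - A| = 25


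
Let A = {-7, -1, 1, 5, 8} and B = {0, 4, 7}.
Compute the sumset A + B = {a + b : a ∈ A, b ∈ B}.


A + B = {a + b : a ∈ A, b ∈ B}.
Enumerate all |A|·|B| = 5·3 = 15 pairs (a, b) and collect distinct sums.
a = -7: -7+0=-7, -7+4=-3, -7+7=0
a = -1: -1+0=-1, -1+4=3, -1+7=6
a = 1: 1+0=1, 1+4=5, 1+7=8
a = 5: 5+0=5, 5+4=9, 5+7=12
a = 8: 8+0=8, 8+4=12, 8+7=15
Collecting distinct sums: A + B = {-7, -3, -1, 0, 1, 3, 5, 6, 8, 9, 12, 15}
|A + B| = 12

A + B = {-7, -3, -1, 0, 1, 3, 5, 6, 8, 9, 12, 15}


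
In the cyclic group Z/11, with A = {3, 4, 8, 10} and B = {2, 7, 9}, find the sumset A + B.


Work in Z/11Z: reduce every sum a + b modulo 11.
Enumerate all 12 pairs:
a = 3: 3+2=5, 3+7=10, 3+9=1
a = 4: 4+2=6, 4+7=0, 4+9=2
a = 8: 8+2=10, 8+7=4, 8+9=6
a = 10: 10+2=1, 10+7=6, 10+9=8
Distinct residues collected: {0, 1, 2, 4, 5, 6, 8, 10}
|A + B| = 8 (out of 11 total residues).

A + B = {0, 1, 2, 4, 5, 6, 8, 10}


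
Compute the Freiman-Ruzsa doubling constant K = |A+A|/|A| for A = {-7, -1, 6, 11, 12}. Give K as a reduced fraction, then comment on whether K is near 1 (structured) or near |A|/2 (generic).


|A| = 5.
Compute A + A by enumerating all 25 pairs.
A + A = {-14, -8, -2, -1, 4, 5, 10, 11, 12, 17, 18, 22, 23, 24}, so |A + A| = 14.
K = |A + A| / |A| = 14/5 (already in lowest terms) ≈ 2.8000.
Reference: AP of size 5 gives K = 9/5 ≈ 1.8000; a fully generic set of size 5 gives K ≈ 3.0000.

|A| = 5, |A + A| = 14, K = 14/5.


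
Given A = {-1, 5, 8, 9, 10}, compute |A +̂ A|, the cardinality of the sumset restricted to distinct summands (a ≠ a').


Restricted sumset: A +̂ A = {a + a' : a ∈ A, a' ∈ A, a ≠ a'}.
Equivalently, take A + A and drop any sum 2a that is achievable ONLY as a + a for a ∈ A (i.e. sums representable only with equal summands).
Enumerate pairs (a, a') with a < a' (symmetric, so each unordered pair gives one sum; this covers all a ≠ a'):
  -1 + 5 = 4
  -1 + 8 = 7
  -1 + 9 = 8
  -1 + 10 = 9
  5 + 8 = 13
  5 + 9 = 14
  5 + 10 = 15
  8 + 9 = 17
  8 + 10 = 18
  9 + 10 = 19
Collected distinct sums: {4, 7, 8, 9, 13, 14, 15, 17, 18, 19}
|A +̂ A| = 10
(Reference bound: |A +̂ A| ≥ 2|A| - 3 for |A| ≥ 2, with |A| = 5 giving ≥ 7.)

|A +̂ A| = 10


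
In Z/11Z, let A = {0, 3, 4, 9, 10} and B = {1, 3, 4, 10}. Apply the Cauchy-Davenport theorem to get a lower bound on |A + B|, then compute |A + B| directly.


Cauchy-Davenport: |A + B| ≥ min(p, |A| + |B| - 1) for A, B nonempty in Z/pZ.
|A| = 5, |B| = 4, p = 11.
CD lower bound = min(11, 5 + 4 - 1) = min(11, 8) = 8.
Compute A + B mod 11 directly:
a = 0: 0+1=1, 0+3=3, 0+4=4, 0+10=10
a = 3: 3+1=4, 3+3=6, 3+4=7, 3+10=2
a = 4: 4+1=5, 4+3=7, 4+4=8, 4+10=3
a = 9: 9+1=10, 9+3=1, 9+4=2, 9+10=8
a = 10: 10+1=0, 10+3=2, 10+4=3, 10+10=9
A + B = {0, 1, 2, 3, 4, 5, 6, 7, 8, 9, 10}, so |A + B| = 11.
Verify: 11 ≥ 8? Yes ✓.

CD lower bound = 8, actual |A + B| = 11.


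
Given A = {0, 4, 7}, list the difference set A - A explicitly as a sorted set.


A - A = {a - a' : a, a' ∈ A}.
Compute a - a' for each ordered pair (a, a'):
a = 0: 0-0=0, 0-4=-4, 0-7=-7
a = 4: 4-0=4, 4-4=0, 4-7=-3
a = 7: 7-0=7, 7-4=3, 7-7=0
Collecting distinct values (and noting 0 appears from a-a):
A - A = {-7, -4, -3, 0, 3, 4, 7}
|A - A| = 7

A - A = {-7, -4, -3, 0, 3, 4, 7}


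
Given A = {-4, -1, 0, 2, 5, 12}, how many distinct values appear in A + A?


A + A = {a + a' : a, a' ∈ A}; |A| = 6.
General bounds: 2|A| - 1 ≤ |A + A| ≤ |A|(|A|+1)/2, i.e. 11 ≤ |A + A| ≤ 21.
Lower bound 2|A|-1 is attained iff A is an arithmetic progression.
Enumerate sums a + a' for a ≤ a' (symmetric, so this suffices):
a = -4: -4+-4=-8, -4+-1=-5, -4+0=-4, -4+2=-2, -4+5=1, -4+12=8
a = -1: -1+-1=-2, -1+0=-1, -1+2=1, -1+5=4, -1+12=11
a = 0: 0+0=0, 0+2=2, 0+5=5, 0+12=12
a = 2: 2+2=4, 2+5=7, 2+12=14
a = 5: 5+5=10, 5+12=17
a = 12: 12+12=24
Distinct sums: {-8, -5, -4, -2, -1, 0, 1, 2, 4, 5, 7, 8, 10, 11, 12, 14, 17, 24}
|A + A| = 18

|A + A| = 18


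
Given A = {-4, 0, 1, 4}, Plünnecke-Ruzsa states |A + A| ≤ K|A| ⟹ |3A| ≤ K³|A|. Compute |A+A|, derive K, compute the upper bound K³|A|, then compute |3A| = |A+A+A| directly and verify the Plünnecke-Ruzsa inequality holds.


|A| = 4.
Step 1: Compute A + A by enumerating all 16 pairs.
A + A = {-8, -4, -3, 0, 1, 2, 4, 5, 8}, so |A + A| = 9.
Step 2: Doubling constant K = |A + A|/|A| = 9/4 = 9/4 ≈ 2.2500.
Step 3: Plünnecke-Ruzsa gives |3A| ≤ K³·|A| = (2.2500)³ · 4 ≈ 45.5625.
Step 4: Compute 3A = A + A + A directly by enumerating all triples (a,b,c) ∈ A³; |3A| = 16.
Step 5: Check 16 ≤ 45.5625? Yes ✓.

K = 9/4, Plünnecke-Ruzsa bound K³|A| ≈ 45.5625, |3A| = 16, inequality holds.


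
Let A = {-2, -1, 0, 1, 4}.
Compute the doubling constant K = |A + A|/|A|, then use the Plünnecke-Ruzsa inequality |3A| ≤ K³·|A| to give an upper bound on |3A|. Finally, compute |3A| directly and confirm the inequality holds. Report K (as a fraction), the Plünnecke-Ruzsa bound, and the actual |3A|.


|A| = 5.
Step 1: Compute A + A by enumerating all 25 pairs.
A + A = {-4, -3, -2, -1, 0, 1, 2, 3, 4, 5, 8}, so |A + A| = 11.
Step 2: Doubling constant K = |A + A|/|A| = 11/5 = 11/5 ≈ 2.2000.
Step 3: Plünnecke-Ruzsa gives |3A| ≤ K³·|A| = (2.2000)³ · 5 ≈ 53.2400.
Step 4: Compute 3A = A + A + A directly by enumerating all triples (a,b,c) ∈ A³; |3A| = 17.
Step 5: Check 17 ≤ 53.2400? Yes ✓.

K = 11/5, Plünnecke-Ruzsa bound K³|A| ≈ 53.2400, |3A| = 17, inequality holds.


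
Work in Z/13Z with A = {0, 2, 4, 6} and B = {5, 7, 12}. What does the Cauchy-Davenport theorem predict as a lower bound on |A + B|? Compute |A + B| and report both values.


Cauchy-Davenport: |A + B| ≥ min(p, |A| + |B| - 1) for A, B nonempty in Z/pZ.
|A| = 4, |B| = 3, p = 13.
CD lower bound = min(13, 4 + 3 - 1) = min(13, 6) = 6.
Compute A + B mod 13 directly:
a = 0: 0+5=5, 0+7=7, 0+12=12
a = 2: 2+5=7, 2+7=9, 2+12=1
a = 4: 4+5=9, 4+7=11, 4+12=3
a = 6: 6+5=11, 6+7=0, 6+12=5
A + B = {0, 1, 3, 5, 7, 9, 11, 12}, so |A + B| = 8.
Verify: 8 ≥ 6? Yes ✓.

CD lower bound = 6, actual |A + B| = 8.


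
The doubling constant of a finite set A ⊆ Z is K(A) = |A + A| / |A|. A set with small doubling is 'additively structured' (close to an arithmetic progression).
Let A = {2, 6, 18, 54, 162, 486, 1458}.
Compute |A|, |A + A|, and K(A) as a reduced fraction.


|A| = 7.
Compute A + A by enumerating all 49 pairs.
A + A = {4, 8, 12, 20, 24, 36, 56, 60, 72, 108, 164, 168, 180, 216, 324, 488, 492, 504, 540, 648, 972, 1460, 1464, 1476, 1512, 1620, 1944, 2916}, so |A + A| = 28.
K = |A + A| / |A| = 28/7 = 4/1 ≈ 4.0000.
Reference: AP of size 7 gives K = 13/7 ≈ 1.8571; a fully generic set of size 7 gives K ≈ 4.0000.

|A| = 7, |A + A| = 28, K = 28/7 = 4/1.


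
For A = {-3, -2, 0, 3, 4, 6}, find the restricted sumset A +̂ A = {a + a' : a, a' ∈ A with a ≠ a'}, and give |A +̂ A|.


Restricted sumset: A +̂ A = {a + a' : a ∈ A, a' ∈ A, a ≠ a'}.
Equivalently, take A + A and drop any sum 2a that is achievable ONLY as a + a for a ∈ A (i.e. sums representable only with equal summands).
Enumerate pairs (a, a') with a < a' (symmetric, so each unordered pair gives one sum; this covers all a ≠ a'):
  -3 + -2 = -5
  -3 + 0 = -3
  -3 + 3 = 0
  -3 + 4 = 1
  -3 + 6 = 3
  -2 + 0 = -2
  -2 + 3 = 1
  -2 + 4 = 2
  -2 + 6 = 4
  0 + 3 = 3
  0 + 4 = 4
  0 + 6 = 6
  3 + 4 = 7
  3 + 6 = 9
  4 + 6 = 10
Collected distinct sums: {-5, -3, -2, 0, 1, 2, 3, 4, 6, 7, 9, 10}
|A +̂ A| = 12
(Reference bound: |A +̂ A| ≥ 2|A| - 3 for |A| ≥ 2, with |A| = 6 giving ≥ 9.)

|A +̂ A| = 12


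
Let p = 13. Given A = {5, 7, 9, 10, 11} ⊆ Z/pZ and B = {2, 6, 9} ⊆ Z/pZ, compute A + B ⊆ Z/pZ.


Work in Z/13Z: reduce every sum a + b modulo 13.
Enumerate all 15 pairs:
a = 5: 5+2=7, 5+6=11, 5+9=1
a = 7: 7+2=9, 7+6=0, 7+9=3
a = 9: 9+2=11, 9+6=2, 9+9=5
a = 10: 10+2=12, 10+6=3, 10+9=6
a = 11: 11+2=0, 11+6=4, 11+9=7
Distinct residues collected: {0, 1, 2, 3, 4, 5, 6, 7, 9, 11, 12}
|A + B| = 11 (out of 13 total residues).

A + B = {0, 1, 2, 3, 4, 5, 6, 7, 9, 11, 12}


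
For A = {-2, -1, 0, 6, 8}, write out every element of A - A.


A - A = {a - a' : a, a' ∈ A}.
Compute a - a' for each ordered pair (a, a'):
a = -2: -2--2=0, -2--1=-1, -2-0=-2, -2-6=-8, -2-8=-10
a = -1: -1--2=1, -1--1=0, -1-0=-1, -1-6=-7, -1-8=-9
a = 0: 0--2=2, 0--1=1, 0-0=0, 0-6=-6, 0-8=-8
a = 6: 6--2=8, 6--1=7, 6-0=6, 6-6=0, 6-8=-2
a = 8: 8--2=10, 8--1=9, 8-0=8, 8-6=2, 8-8=0
Collecting distinct values (and noting 0 appears from a-a):
A - A = {-10, -9, -8, -7, -6, -2, -1, 0, 1, 2, 6, 7, 8, 9, 10}
|A - A| = 15

A - A = {-10, -9, -8, -7, -6, -2, -1, 0, 1, 2, 6, 7, 8, 9, 10}


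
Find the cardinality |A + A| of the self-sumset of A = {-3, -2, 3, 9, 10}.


A + A = {a + a' : a, a' ∈ A}; |A| = 5.
General bounds: 2|A| - 1 ≤ |A + A| ≤ |A|(|A|+1)/2, i.e. 9 ≤ |A + A| ≤ 15.
Lower bound 2|A|-1 is attained iff A is an arithmetic progression.
Enumerate sums a + a' for a ≤ a' (symmetric, so this suffices):
a = -3: -3+-3=-6, -3+-2=-5, -3+3=0, -3+9=6, -3+10=7
a = -2: -2+-2=-4, -2+3=1, -2+9=7, -2+10=8
a = 3: 3+3=6, 3+9=12, 3+10=13
a = 9: 9+9=18, 9+10=19
a = 10: 10+10=20
Distinct sums: {-6, -5, -4, 0, 1, 6, 7, 8, 12, 13, 18, 19, 20}
|A + A| = 13

|A + A| = 13


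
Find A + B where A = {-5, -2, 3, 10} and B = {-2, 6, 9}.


A + B = {a + b : a ∈ A, b ∈ B}.
Enumerate all |A|·|B| = 4·3 = 12 pairs (a, b) and collect distinct sums.
a = -5: -5+-2=-7, -5+6=1, -5+9=4
a = -2: -2+-2=-4, -2+6=4, -2+9=7
a = 3: 3+-2=1, 3+6=9, 3+9=12
a = 10: 10+-2=8, 10+6=16, 10+9=19
Collecting distinct sums: A + B = {-7, -4, 1, 4, 7, 8, 9, 12, 16, 19}
|A + B| = 10

A + B = {-7, -4, 1, 4, 7, 8, 9, 12, 16, 19}


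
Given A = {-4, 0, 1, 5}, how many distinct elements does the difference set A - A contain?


A - A = {a - a' : a, a' ∈ A}; |A| = 4.
Bounds: 2|A|-1 ≤ |A - A| ≤ |A|² - |A| + 1, i.e. 7 ≤ |A - A| ≤ 13.
Note: 0 ∈ A - A always (from a - a). The set is symmetric: if d ∈ A - A then -d ∈ A - A.
Enumerate nonzero differences d = a - a' with a > a' (then include -d):
Positive differences: {1, 4, 5, 9}
Full difference set: {0} ∪ (positive diffs) ∪ (negative diffs).
|A - A| = 1 + 2·4 = 9 (matches direct enumeration: 9).

|A - A| = 9


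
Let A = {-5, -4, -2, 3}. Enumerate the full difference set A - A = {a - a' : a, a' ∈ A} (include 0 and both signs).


A - A = {a - a' : a, a' ∈ A}.
Compute a - a' for each ordered pair (a, a'):
a = -5: -5--5=0, -5--4=-1, -5--2=-3, -5-3=-8
a = -4: -4--5=1, -4--4=0, -4--2=-2, -4-3=-7
a = -2: -2--5=3, -2--4=2, -2--2=0, -2-3=-5
a = 3: 3--5=8, 3--4=7, 3--2=5, 3-3=0
Collecting distinct values (and noting 0 appears from a-a):
A - A = {-8, -7, -5, -3, -2, -1, 0, 1, 2, 3, 5, 7, 8}
|A - A| = 13

A - A = {-8, -7, -5, -3, -2, -1, 0, 1, 2, 3, 5, 7, 8}
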